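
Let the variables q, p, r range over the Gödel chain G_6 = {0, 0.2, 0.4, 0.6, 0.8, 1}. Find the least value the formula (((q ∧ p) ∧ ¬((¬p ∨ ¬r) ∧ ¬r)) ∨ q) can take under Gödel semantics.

0.00

The minimum is attained at q = 0, p = 0, r = 0:
  (q ∧ p) = min(0, 0) = 0
  ¬p: Gödel ¬ of 0 = 1 (operand is 0)
  ¬r: Gödel ¬ of 0 = 1 (operand is 0)
  (¬p ∨ ¬r) = max(1, 1) = 1
  ¬r: Gödel ¬ of 0 = 1 (operand is 0)
  ((¬p ∨ ¬r) ∧ ¬r) = min(1, 1) = 1
  ¬((¬p ∨ ¬r) ∧ ¬r): Gödel ¬ of 1 = 0 (operand ≠ 0)
  ((q ∧ p) ∧ ¬((¬p ∨ ¬r) ∧ ¬r)) = min(0, 0) = 0
  (((q ∧ p) ∧ ¬((¬p ∨ ¬r) ∧ ¬r)) ∨ q) = max(0, 0) = 0
Checking all 216 assignments confirms none give a value below 0.00.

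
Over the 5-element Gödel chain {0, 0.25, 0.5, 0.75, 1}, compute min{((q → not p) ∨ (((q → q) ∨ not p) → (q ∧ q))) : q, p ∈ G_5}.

0.25

The minimum is attained at q = 0.25, p = 0.25:
  not p: Gödel ¬ of 0.25 = 0 (operand ≠ 0)
  (q → not p): 0.25 > 0, so result = 0
  (q → q): 0.25 ≤ 0.25, so result = 1
  not p: Gödel ¬ of 0.25 = 0 (operand ≠ 0)
  ((q → q) ∨ not p) = max(1, 0) = 1
  (q ∧ q) = min(0.25, 0.25) = 0.25
  (((q → q) ∨ not p) → (q ∧ q)): 1 > 0.25, so result = 0.25
  ((q → not p) ∨ (((q → q) ∨ not p) → (q ∧ q))) = max(0, 0.25) = 0.25
Checking all 25 assignments confirms none give a value below 0.25.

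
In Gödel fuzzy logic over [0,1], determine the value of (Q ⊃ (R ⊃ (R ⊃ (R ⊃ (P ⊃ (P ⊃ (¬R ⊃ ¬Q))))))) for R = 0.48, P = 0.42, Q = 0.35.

1.00

¬R: Gödel ¬ of 0.48 = 0 (operand ≠ 0)
¬Q: Gödel ¬ of 0.35 = 0 (operand ≠ 0)
(¬R ⊃ ¬Q): 0 ≤ 0, so result = 1
(P ⊃ (¬R ⊃ ¬Q)): 0.42 ≤ 1, so result = 1
(P ⊃ (P ⊃ (¬R ⊃ ¬Q))): 0.42 ≤ 1, so result = 1
(R ⊃ (P ⊃ (P ⊃ (¬R ⊃ ¬Q)))): 0.48 ≤ 1, so result = 1
(R ⊃ (R ⊃ (P ⊃ (P ⊃ (¬R ⊃ ¬Q))))): 0.48 ≤ 1, so result = 1
(R ⊃ (R ⊃ (R ⊃ (P ⊃ (P ⊃ (¬R ⊃ ¬Q)))))): 0.48 ≤ 1, so result = 1
(Q ⊃ (R ⊃ (R ⊃ (R ⊃ (P ⊃ (P ⊃ (¬R ⊃ ¬Q))))))): 0.35 ≤ 1, so result = 1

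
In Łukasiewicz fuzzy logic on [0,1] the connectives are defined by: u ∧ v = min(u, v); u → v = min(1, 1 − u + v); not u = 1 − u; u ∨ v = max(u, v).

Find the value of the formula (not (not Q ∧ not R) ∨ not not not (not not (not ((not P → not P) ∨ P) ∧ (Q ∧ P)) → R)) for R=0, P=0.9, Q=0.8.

0.80

not Q: Łukasiewicz ¬ gives 1 − 0.8 = 0.2
not R: Łukasiewicz ¬ gives 1 − 0 = 1
(not Q ∧ not R) = min(0.2, 1) = 0.2
not (not Q ∧ not R): Łukasiewicz ¬ gives 1 − 0.2 = 0.8
not P: Łukasiewicz ¬ gives 1 − 0.9 = 0.1
not P: Łukasiewicz ¬ gives 1 − 0.9 = 0.1
(not P → not P): min(1, 1 − 0.1 + 0.1) = 1
((not P → not P) ∨ P) = max(1, 0.9) = 1
not ((not P → not P) ∨ P): Łukasiewicz ¬ gives 1 − 1 = 0
(Q ∧ P) = min(0.8, 0.9) = 0.8
(not ((not P → not P) ∨ P) ∧ (Q ∧ P)) = min(0, 0.8) = 0
not (not ((not P → not P) ∨ P) ∧ (Q ∧ P)): Łukasiewicz ¬ gives 1 − 0 = 1
not not (not ((not P → not P) ∨ P) ∧ (Q ∧ P)): Łukasiewicz ¬ gives 1 − 1 = 0
(not not (not ((not P → not P) ∨ P) ∧ (Q ∧ P)) → R): min(1, 1 − 0 + 0) = 1
not (not not (not ((not P → not P) ∨ P) ∧ (Q ∧ P)) → R): Łukasiewicz ¬ gives 1 − 1 = 0
not not (not not (not ((not P → not P) ∨ P) ∧ (Q ∧ P)) → R): Łukasiewicz ¬ gives 1 − 0 = 1
not not not (not not (not ((not P → not P) ∨ P) ∧ (Q ∧ P)) → R): Łukasiewicz ¬ gives 1 − 1 = 0
(not (not Q ∧ not R) ∨ not not not (not not (not ((not P → not P) ∨ P) ∧ (Q ∧ P)) → R)) = max(0.8, 0) = 0.8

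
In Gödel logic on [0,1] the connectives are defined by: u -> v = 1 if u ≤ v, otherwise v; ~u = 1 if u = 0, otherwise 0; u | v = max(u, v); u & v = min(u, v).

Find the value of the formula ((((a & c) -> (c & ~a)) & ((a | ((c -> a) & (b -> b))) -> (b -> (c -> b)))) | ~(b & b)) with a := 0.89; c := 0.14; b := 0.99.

0.00

(a & c) = min(0.89, 0.14) = 0.14
~a: Gödel ¬ of 0.89 = 0 (operand ≠ 0)
(c & ~a) = min(0.14, 0) = 0
((a & c) -> (c & ~a)): 0.14 > 0, so result = 0
(c -> a): 0.14 ≤ 0.89, so result = 1
(b -> b): 0.99 ≤ 0.99, so result = 1
((c -> a) & (b -> b)) = min(1, 1) = 1
(a | ((c -> a) & (b -> b))) = max(0.89, 1) = 1
(c -> b): 0.14 ≤ 0.99, so result = 1
(b -> (c -> b)): 0.99 ≤ 1, so result = 1
((a | ((c -> a) & (b -> b))) -> (b -> (c -> b))): 1 ≤ 1, so result = 1
(((a & c) -> (c & ~a)) & ((a | ((c -> a) & (b -> b))) -> (b -> (c -> b)))) = min(0, 1) = 0
(b & b) = min(0.99, 0.99) = 0.99
~(b & b): Gödel ¬ of 0.99 = 0 (operand ≠ 0)
((((a & c) -> (c & ~a)) & ((a | ((c -> a) & (b -> b))) -> (b -> (c -> b)))) | ~(b & b)) = max(0, 0) = 0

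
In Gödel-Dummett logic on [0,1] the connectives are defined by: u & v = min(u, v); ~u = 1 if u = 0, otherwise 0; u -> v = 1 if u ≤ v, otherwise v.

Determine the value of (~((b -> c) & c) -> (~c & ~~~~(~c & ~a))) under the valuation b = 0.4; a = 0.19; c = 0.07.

1.00

(b -> c): 0.4 > 0.07, so result = 0.07
((b -> c) & c) = min(0.07, 0.07) = 0.07
~((b -> c) & c): Gödel ¬ of 0.07 = 0 (operand ≠ 0)
~c: Gödel ¬ of 0.07 = 0 (operand ≠ 0)
~c: Gödel ¬ of 0.07 = 0 (operand ≠ 0)
~a: Gödel ¬ of 0.19 = 0 (operand ≠ 0)
(~c & ~a) = min(0, 0) = 0
~(~c & ~a): Gödel ¬ of 0 = 1 (operand is 0)
~~(~c & ~a): Gödel ¬ of 1 = 0 (operand ≠ 0)
~~~(~c & ~a): Gödel ¬ of 0 = 1 (operand is 0)
~~~~(~c & ~a): Gödel ¬ of 1 = 0 (operand ≠ 0)
(~c & ~~~~(~c & ~a)) = min(0, 0) = 0
(~((b -> c) & c) -> (~c & ~~~~(~c & ~a))): 0 ≤ 0, so result = 1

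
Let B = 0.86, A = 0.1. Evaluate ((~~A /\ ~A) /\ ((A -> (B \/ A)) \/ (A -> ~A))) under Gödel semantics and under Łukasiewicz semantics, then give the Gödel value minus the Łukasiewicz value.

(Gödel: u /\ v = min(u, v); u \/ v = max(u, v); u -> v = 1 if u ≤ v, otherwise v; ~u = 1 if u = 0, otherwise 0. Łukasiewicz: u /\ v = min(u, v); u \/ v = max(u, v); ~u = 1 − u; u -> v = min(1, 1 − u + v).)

-0.10

Gödel evaluation:
  ~A: Gödel ¬ of 0.1 = 0 (operand ≠ 0)
  ~~A: Gödel ¬ of 0 = 1 (operand is 0)
  ~A: Gödel ¬ of 0.1 = 0 (operand ≠ 0)
  (~~A /\ ~A) = min(1, 0) = 0
  (B \/ A) = max(0.86, 0.1) = 0.86
  (A -> (B \/ A)): 0.1 ≤ 0.86, so result = 1
  ~A: Gödel ¬ of 0.1 = 0 (operand ≠ 0)
  (A -> ~A): 0.1 > 0, so result = 0
  ((A -> (B \/ A)) \/ (A -> ~A)) = max(1, 0) = 1
  ((~~A /\ ~A) /\ ((A -> (B \/ A)) \/ (A -> ~A))) = min(0, 1) = 0
  Gödel value = 0
Łukasiewicz evaluation:
  ~A: Łukasiewicz ¬ gives 1 − 0.1 = 0.9
  ~~A: Łukasiewicz ¬ gives 1 − 0.9 = 0.1
  ~A: Łukasiewicz ¬ gives 1 − 0.1 = 0.9
  (~~A /\ ~A) = min(0.1, 0.9) = 0.1
  (B \/ A) = max(0.86, 0.1) = 0.86
  (A -> (B \/ A)): min(1, 1 − 0.1 + 0.86) = 1
  ~A: Łukasiewicz ¬ gives 1 − 0.1 = 0.9
  (A -> ~A): min(1, 1 − 0.1 + 0.9) = 1
  ((A -> (B \/ A)) \/ (A -> ~A)) = max(1, 1) = 1
  ((~~A /\ ~A) /\ ((A -> (B \/ A)) \/ (A -> ~A))) = min(0.1, 1) = 0.1
  Łukasiewicz value = 0.1
Difference: 0 − 0.1 = -0.10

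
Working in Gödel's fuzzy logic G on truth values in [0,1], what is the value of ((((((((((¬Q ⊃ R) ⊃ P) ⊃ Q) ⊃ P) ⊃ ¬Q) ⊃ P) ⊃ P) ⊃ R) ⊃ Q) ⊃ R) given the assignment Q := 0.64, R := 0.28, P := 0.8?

¬Q: Gödel ¬ of 0.64 = 0 (operand ≠ 0)
(¬Q ⊃ R): 0 ≤ 0.28, so result = 1
((¬Q ⊃ R) ⊃ P): 1 > 0.8, so result = 0.8
(((¬Q ⊃ R) ⊃ P) ⊃ Q): 0.8 > 0.64, so result = 0.64
((((¬Q ⊃ R) ⊃ P) ⊃ Q) ⊃ P): 0.64 ≤ 0.8, so result = 1
¬Q: Gödel ¬ of 0.64 = 0 (operand ≠ 0)
(((((¬Q ⊃ R) ⊃ P) ⊃ Q) ⊃ P) ⊃ ¬Q): 1 > 0, so result = 0
((((((¬Q ⊃ R) ⊃ P) ⊃ Q) ⊃ P) ⊃ ¬Q) ⊃ P): 0 ≤ 0.8, so result = 1
(((((((¬Q ⊃ R) ⊃ P) ⊃ Q) ⊃ P) ⊃ ¬Q) ⊃ P) ⊃ P): 1 > 0.8, so result = 0.8
((((((((¬Q ⊃ R) ⊃ P) ⊃ Q) ⊃ P) ⊃ ¬Q) ⊃ P) ⊃ P) ⊃ R): 0.8 > 0.28, so result = 0.28
(((((((((¬Q ⊃ R) ⊃ P) ⊃ Q) ⊃ P) ⊃ ¬Q) ⊃ P) ⊃ P) ⊃ R) ⊃ Q): 0.28 ≤ 0.64, so result = 1
((((((((((¬Q ⊃ R) ⊃ P) ⊃ Q) ⊃ P) ⊃ ¬Q) ⊃ P) ⊃ P) ⊃ R) ⊃ Q) ⊃ R): 1 > 0.28, so result = 0.28

0.28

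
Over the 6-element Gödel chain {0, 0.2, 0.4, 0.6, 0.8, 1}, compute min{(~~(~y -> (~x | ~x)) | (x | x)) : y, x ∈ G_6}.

0.20

The minimum is attained at y = 0, x = 0.2:
  ~y: Gödel ¬ of 0 = 1 (operand is 0)
  ~x: Gödel ¬ of 0.2 = 0 (operand ≠ 0)
  ~x: Gödel ¬ of 0.2 = 0 (operand ≠ 0)
  (~x | ~x) = max(0, 0) = 0
  (~y -> (~x | ~x)): 1 > 0, so result = 0
  ~(~y -> (~x | ~x)): Gödel ¬ of 0 = 1 (operand is 0)
  ~~(~y -> (~x | ~x)): Gödel ¬ of 1 = 0 (operand ≠ 0)
  (x | x) = max(0.2, 0.2) = 0.2
  (~~(~y -> (~x | ~x)) | (x | x)) = max(0, 0.2) = 0.2
Checking all 36 assignments confirms none give a value below 0.20.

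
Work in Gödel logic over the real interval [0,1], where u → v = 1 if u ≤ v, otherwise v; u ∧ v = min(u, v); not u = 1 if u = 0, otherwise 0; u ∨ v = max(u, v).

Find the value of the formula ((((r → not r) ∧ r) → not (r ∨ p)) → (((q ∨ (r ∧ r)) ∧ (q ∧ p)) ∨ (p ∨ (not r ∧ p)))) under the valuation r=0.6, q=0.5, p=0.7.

0.70

not r: Gödel ¬ of 0.6 = 0 (operand ≠ 0)
(r → not r): 0.6 > 0, so result = 0
((r → not r) ∧ r) = min(0, 0.6) = 0
(r ∨ p) = max(0.6, 0.7) = 0.7
not (r ∨ p): Gödel ¬ of 0.7 = 0 (operand ≠ 0)
(((r → not r) ∧ r) → not (r ∨ p)): 0 ≤ 0, so result = 1
(r ∧ r) = min(0.6, 0.6) = 0.6
(q ∨ (r ∧ r)) = max(0.5, 0.6) = 0.6
(q ∧ p) = min(0.5, 0.7) = 0.5
((q ∨ (r ∧ r)) ∧ (q ∧ p)) = min(0.6, 0.5) = 0.5
not r: Gödel ¬ of 0.6 = 0 (operand ≠ 0)
(not r ∧ p) = min(0, 0.7) = 0
(p ∨ (not r ∧ p)) = max(0.7, 0) = 0.7
(((q ∨ (r ∧ r)) ∧ (q ∧ p)) ∨ (p ∨ (not r ∧ p))) = max(0.5, 0.7) = 0.7
((((r → not r) ∧ r) → not (r ∨ p)) → (((q ∨ (r ∧ r)) ∧ (q ∧ p)) ∨ (p ∨ (not r ∧ p)))): 1 > 0.7, so result = 0.7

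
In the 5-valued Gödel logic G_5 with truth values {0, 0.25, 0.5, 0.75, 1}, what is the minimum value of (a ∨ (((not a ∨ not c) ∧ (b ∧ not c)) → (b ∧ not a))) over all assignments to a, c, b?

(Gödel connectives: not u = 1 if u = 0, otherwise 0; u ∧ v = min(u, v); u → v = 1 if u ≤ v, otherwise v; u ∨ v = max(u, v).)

The minimum is attained at a = 0.25, c = 0, b = 0.25:
  not a: Gödel ¬ of 0.25 = 0 (operand ≠ 0)
  not c: Gödel ¬ of 0 = 1 (operand is 0)
  (not a ∨ not c) = max(0, 1) = 1
  not c: Gödel ¬ of 0 = 1 (operand is 0)
  (b ∧ not c) = min(0.25, 1) = 0.25
  ((not a ∨ not c) ∧ (b ∧ not c)) = min(1, 0.25) = 0.25
  not a: Gödel ¬ of 0.25 = 0 (operand ≠ 0)
  (b ∧ not a) = min(0.25, 0) = 0
  (((not a ∨ not c) ∧ (b ∧ not c)) → (b ∧ not a)): 0.25 > 0, so result = 0
  (a ∨ (((not a ∨ not c) ∧ (b ∧ not c)) → (b ∧ not a))) = max(0.25, 0) = 0.25
Checking all 125 assignments confirms none give a value below 0.25.

0.25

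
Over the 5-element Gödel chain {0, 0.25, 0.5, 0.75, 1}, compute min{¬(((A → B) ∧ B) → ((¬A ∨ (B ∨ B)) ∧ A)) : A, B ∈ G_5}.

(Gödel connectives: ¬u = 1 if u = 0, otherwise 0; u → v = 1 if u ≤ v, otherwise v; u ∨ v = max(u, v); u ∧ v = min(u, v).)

0.00

The minimum is attained at A = 0, B = 0:
  (A → B): 0 ≤ 0, so result = 1
  ((A → B) ∧ B) = min(1, 0) = 0
  ¬A: Gödel ¬ of 0 = 1 (operand is 0)
  (B ∨ B) = max(0, 0) = 0
  (¬A ∨ (B ∨ B)) = max(1, 0) = 1
  ((¬A ∨ (B ∨ B)) ∧ A) = min(1, 0) = 0
  (((A → B) ∧ B) → ((¬A ∨ (B ∨ B)) ∧ A)): 0 ≤ 0, so result = 1
  ¬(((A → B) ∧ B) → ((¬A ∨ (B ∨ B)) ∧ A)): Gödel ¬ of 1 = 0 (operand ≠ 0)
Checking all 25 assignments confirms none give a value below 0.00.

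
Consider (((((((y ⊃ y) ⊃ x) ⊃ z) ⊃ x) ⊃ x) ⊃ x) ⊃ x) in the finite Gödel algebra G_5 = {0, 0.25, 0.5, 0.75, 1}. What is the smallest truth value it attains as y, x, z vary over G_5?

The minimum is attained at y = 0, x = 0.25, z = 0:
  (y ⊃ y): 0 ≤ 0, so result = 1
  ((y ⊃ y) ⊃ x): 1 > 0.25, so result = 0.25
  (((y ⊃ y) ⊃ x) ⊃ z): 0.25 > 0, so result = 0
  ((((y ⊃ y) ⊃ x) ⊃ z) ⊃ x): 0 ≤ 0.25, so result = 1
  (((((y ⊃ y) ⊃ x) ⊃ z) ⊃ x) ⊃ x): 1 > 0.25, so result = 0.25
  ((((((y ⊃ y) ⊃ x) ⊃ z) ⊃ x) ⊃ x) ⊃ x): 0.25 ≤ 0.25, so result = 1
  (((((((y ⊃ y) ⊃ x) ⊃ z) ⊃ x) ⊃ x) ⊃ x) ⊃ x): 1 > 0.25, so result = 0.25
Checking all 125 assignments confirms none give a value below 0.25.

0.25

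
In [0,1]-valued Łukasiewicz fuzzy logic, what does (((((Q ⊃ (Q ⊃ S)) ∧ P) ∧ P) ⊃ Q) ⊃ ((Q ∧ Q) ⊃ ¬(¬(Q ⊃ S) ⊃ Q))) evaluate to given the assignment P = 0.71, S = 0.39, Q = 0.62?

(Q ⊃ S): min(1, 1 − 0.62 + 0.39) = 0.77
(Q ⊃ (Q ⊃ S)): min(1, 1 − 0.62 + 0.77) = 1
((Q ⊃ (Q ⊃ S)) ∧ P) = min(1, 0.71) = 0.71
(((Q ⊃ (Q ⊃ S)) ∧ P) ∧ P) = min(0.71, 0.71) = 0.71
((((Q ⊃ (Q ⊃ S)) ∧ P) ∧ P) ⊃ Q): min(1, 1 − 0.71 + 0.62) = 0.91
(Q ∧ Q) = min(0.62, 0.62) = 0.62
(Q ⊃ S): min(1, 1 − 0.62 + 0.39) = 0.77
¬(Q ⊃ S): Łukasiewicz ¬ gives 1 − 0.77 = 0.23
(¬(Q ⊃ S) ⊃ Q): min(1, 1 − 0.23 + 0.62) = 1
¬(¬(Q ⊃ S) ⊃ Q): Łukasiewicz ¬ gives 1 − 1 = 0
((Q ∧ Q) ⊃ ¬(¬(Q ⊃ S) ⊃ Q)): min(1, 1 − 0.62 + 0) = 0.38
(((((Q ⊃ (Q ⊃ S)) ∧ P) ∧ P) ⊃ Q) ⊃ ((Q ∧ Q) ⊃ ¬(¬(Q ⊃ S) ⊃ Q))): min(1, 1 − 0.91 + 0.38) = 0.47

0.47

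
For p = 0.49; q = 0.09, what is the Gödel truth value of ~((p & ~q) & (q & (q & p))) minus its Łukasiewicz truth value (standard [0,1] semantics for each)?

0.09

Gödel evaluation:
  ~q: Gödel ¬ of 0.09 = 0 (operand ≠ 0)
  (p & ~q) = min(0.49, 0) = 0
  (q & p) = min(0.09, 0.49) = 0.09
  (q & (q & p)) = min(0.09, 0.09) = 0.09
  ((p & ~q) & (q & (q & p))) = min(0, 0.09) = 0
  ~((p & ~q) & (q & (q & p))): Gödel ¬ of 0 = 1 (operand is 0)
  Gödel value = 1
Łukasiewicz evaluation:
  ~q: Łukasiewicz ¬ gives 1 − 0.09 = 0.91
  (p & ~q) = min(0.49, 0.91) = 0.49
  (q & p) = min(0.09, 0.49) = 0.09
  (q & (q & p)) = min(0.09, 0.09) = 0.09
  ((p & ~q) & (q & (q & p))) = min(0.49, 0.09) = 0.09
  ~((p & ~q) & (q & (q & p))): Łukasiewicz ¬ gives 1 − 0.09 = 0.91
  Łukasiewicz value = 0.91
Difference: 1 − 0.91 = 0.09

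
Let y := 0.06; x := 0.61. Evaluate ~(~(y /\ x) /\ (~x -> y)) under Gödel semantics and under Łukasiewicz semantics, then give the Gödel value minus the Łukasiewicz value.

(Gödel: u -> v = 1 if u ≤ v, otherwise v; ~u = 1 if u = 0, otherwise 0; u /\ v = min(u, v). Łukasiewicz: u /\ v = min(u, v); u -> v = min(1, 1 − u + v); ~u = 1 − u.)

Gödel evaluation:
  (y /\ x) = min(0.06, 0.61) = 0.06
  ~(y /\ x): Gödel ¬ of 0.06 = 0 (operand ≠ 0)
  ~x: Gödel ¬ of 0.61 = 0 (operand ≠ 0)
  (~x -> y): 0 ≤ 0.06, so result = 1
  (~(y /\ x) /\ (~x -> y)) = min(0, 1) = 0
  ~(~(y /\ x) /\ (~x -> y)): Gödel ¬ of 0 = 1 (operand is 0)
  Gödel value = 1
Łukasiewicz evaluation:
  (y /\ x) = min(0.06, 0.61) = 0.06
  ~(y /\ x): Łukasiewicz ¬ gives 1 − 0.06 = 0.94
  ~x: Łukasiewicz ¬ gives 1 − 0.61 = 0.39
  (~x -> y): min(1, 1 − 0.39 + 0.06) = 0.67
  (~(y /\ x) /\ (~x -> y)) = min(0.94, 0.67) = 0.67
  ~(~(y /\ x) /\ (~x -> y)): Łukasiewicz ¬ gives 1 − 0.67 = 0.33
  Łukasiewicz value = 0.33
Difference: 1 − 0.33 = 0.67

0.67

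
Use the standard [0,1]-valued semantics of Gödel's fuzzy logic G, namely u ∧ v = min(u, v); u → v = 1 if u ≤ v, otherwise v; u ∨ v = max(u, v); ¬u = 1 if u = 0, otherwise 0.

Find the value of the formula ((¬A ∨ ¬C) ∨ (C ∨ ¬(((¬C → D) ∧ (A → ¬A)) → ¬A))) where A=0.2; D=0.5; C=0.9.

¬A: Gödel ¬ of 0.2 = 0 (operand ≠ 0)
¬C: Gödel ¬ of 0.9 = 0 (operand ≠ 0)
(¬A ∨ ¬C) = max(0, 0) = 0
¬C: Gödel ¬ of 0.9 = 0 (operand ≠ 0)
(¬C → D): 0 ≤ 0.5, so result = 1
¬A: Gödel ¬ of 0.2 = 0 (operand ≠ 0)
(A → ¬A): 0.2 > 0, so result = 0
((¬C → D) ∧ (A → ¬A)) = min(1, 0) = 0
¬A: Gödel ¬ of 0.2 = 0 (operand ≠ 0)
(((¬C → D) ∧ (A → ¬A)) → ¬A): 0 ≤ 0, so result = 1
¬(((¬C → D) ∧ (A → ¬A)) → ¬A): Gödel ¬ of 1 = 0 (operand ≠ 0)
(C ∨ ¬(((¬C → D) ∧ (A → ¬A)) → ¬A)) = max(0.9, 0) = 0.9
((¬A ∨ ¬C) ∨ (C ∨ ¬(((¬C → D) ∧ (A → ¬A)) → ¬A))) = max(0, 0.9) = 0.9

0.90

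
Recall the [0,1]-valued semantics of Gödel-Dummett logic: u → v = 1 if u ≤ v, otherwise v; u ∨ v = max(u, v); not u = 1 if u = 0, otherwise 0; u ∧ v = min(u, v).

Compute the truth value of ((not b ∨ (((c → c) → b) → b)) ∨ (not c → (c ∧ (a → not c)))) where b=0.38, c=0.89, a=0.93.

not b: Gödel ¬ of 0.38 = 0 (operand ≠ 0)
(c → c): 0.89 ≤ 0.89, so result = 1
((c → c) → b): 1 > 0.38, so result = 0.38
(((c → c) → b) → b): 0.38 ≤ 0.38, so result = 1
(not b ∨ (((c → c) → b) → b)) = max(0, 1) = 1
not c: Gödel ¬ of 0.89 = 0 (operand ≠ 0)
not c: Gödel ¬ of 0.89 = 0 (operand ≠ 0)
(a → not c): 0.93 > 0, so result = 0
(c ∧ (a → not c)) = min(0.89, 0) = 0
(not c → (c ∧ (a → not c))): 0 ≤ 0, so result = 1
((not b ∨ (((c → c) → b) → b)) ∨ (not c → (c ∧ (a → not c)))) = max(1, 1) = 1

1.00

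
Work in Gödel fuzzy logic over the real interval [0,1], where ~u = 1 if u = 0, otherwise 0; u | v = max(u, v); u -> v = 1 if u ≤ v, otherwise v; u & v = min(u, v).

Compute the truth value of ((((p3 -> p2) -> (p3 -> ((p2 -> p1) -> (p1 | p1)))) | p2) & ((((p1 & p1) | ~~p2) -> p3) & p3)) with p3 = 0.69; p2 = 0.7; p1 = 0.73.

(p3 -> p2): 0.69 ≤ 0.7, so result = 1
(p2 -> p1): 0.7 ≤ 0.73, so result = 1
(p1 | p1) = max(0.73, 0.73) = 0.73
((p2 -> p1) -> (p1 | p1)): 1 > 0.73, so result = 0.73
(p3 -> ((p2 -> p1) -> (p1 | p1))): 0.69 ≤ 0.73, so result = 1
((p3 -> p2) -> (p3 -> ((p2 -> p1) -> (p1 | p1)))): 1 ≤ 1, so result = 1
(((p3 -> p2) -> (p3 -> ((p2 -> p1) -> (p1 | p1)))) | p2) = max(1, 0.7) = 1
(p1 & p1) = min(0.73, 0.73) = 0.73
~p2: Gödel ¬ of 0.7 = 0 (operand ≠ 0)
~~p2: Gödel ¬ of 0 = 1 (operand is 0)
((p1 & p1) | ~~p2) = max(0.73, 1) = 1
(((p1 & p1) | ~~p2) -> p3): 1 > 0.69, so result = 0.69
((((p1 & p1) | ~~p2) -> p3) & p3) = min(0.69, 0.69) = 0.69
((((p3 -> p2) -> (p3 -> ((p2 -> p1) -> (p1 | p1)))) | p2) & ((((p1 & p1) | ~~p2) -> p3) & p3)) = min(1, 0.69) = 0.69

0.69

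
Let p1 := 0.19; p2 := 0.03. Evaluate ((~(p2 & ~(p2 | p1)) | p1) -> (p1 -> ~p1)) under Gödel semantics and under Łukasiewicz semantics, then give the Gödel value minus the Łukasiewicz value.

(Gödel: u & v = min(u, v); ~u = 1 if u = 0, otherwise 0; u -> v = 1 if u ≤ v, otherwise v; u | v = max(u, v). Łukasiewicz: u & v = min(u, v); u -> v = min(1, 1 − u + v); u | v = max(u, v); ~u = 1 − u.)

-1.00

Gödel evaluation:
  (p2 | p1) = max(0.03, 0.19) = 0.19
  ~(p2 | p1): Gödel ¬ of 0.19 = 0 (operand ≠ 0)
  (p2 & ~(p2 | p1)) = min(0.03, 0) = 0
  ~(p2 & ~(p2 | p1)): Gödel ¬ of 0 = 1 (operand is 0)
  (~(p2 & ~(p2 | p1)) | p1) = max(1, 0.19) = 1
  ~p1: Gödel ¬ of 0.19 = 0 (operand ≠ 0)
  (p1 -> ~p1): 0.19 > 0, so result = 0
  ((~(p2 & ~(p2 | p1)) | p1) -> (p1 -> ~p1)): 1 > 0, so result = 0
  Gödel value = 0
Łukasiewicz evaluation:
  (p2 | p1) = max(0.03, 0.19) = 0.19
  ~(p2 | p1): Łukasiewicz ¬ gives 1 − 0.19 = 0.81
  (p2 & ~(p2 | p1)) = min(0.03, 0.81) = 0.03
  ~(p2 & ~(p2 | p1)): Łukasiewicz ¬ gives 1 − 0.03 = 0.97
  (~(p2 & ~(p2 | p1)) | p1) = max(0.97, 0.19) = 0.97
  ~p1: Łukasiewicz ¬ gives 1 − 0.19 = 0.81
  (p1 -> ~p1): min(1, 1 − 0.19 + 0.81) = 1
  ((~(p2 & ~(p2 | p1)) | p1) -> (p1 -> ~p1)): min(1, 1 − 0.97 + 1) = 1
  Łukasiewicz value = 1
Difference: 0 − 1 = -1.00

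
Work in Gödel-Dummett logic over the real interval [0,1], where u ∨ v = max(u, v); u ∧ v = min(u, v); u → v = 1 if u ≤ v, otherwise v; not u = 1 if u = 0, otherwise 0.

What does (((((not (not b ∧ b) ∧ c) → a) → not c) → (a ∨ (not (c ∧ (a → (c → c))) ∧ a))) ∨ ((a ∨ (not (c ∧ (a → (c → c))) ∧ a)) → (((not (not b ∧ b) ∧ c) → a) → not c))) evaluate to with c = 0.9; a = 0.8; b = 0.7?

not b: Gödel ¬ of 0.7 = 0 (operand ≠ 0)
(not b ∧ b) = min(0, 0.7) = 0
not (not b ∧ b): Gödel ¬ of 0 = 1 (operand is 0)
(not (not b ∧ b) ∧ c) = min(1, 0.9) = 0.9
((not (not b ∧ b) ∧ c) → a): 0.9 > 0.8, so result = 0.8
not c: Gödel ¬ of 0.9 = 0 (operand ≠ 0)
(((not (not b ∧ b) ∧ c) → a) → not c): 0.8 > 0, so result = 0
(c → c): 0.9 ≤ 0.9, so result = 1
(a → (c → c)): 0.8 ≤ 1, so result = 1
(c ∧ (a → (c → c))) = min(0.9, 1) = 0.9
not (c ∧ (a → (c → c))): Gödel ¬ of 0.9 = 0 (operand ≠ 0)
(not (c ∧ (a → (c → c))) ∧ a) = min(0, 0.8) = 0
(a ∨ (not (c ∧ (a → (c → c))) ∧ a)) = max(0.8, 0) = 0.8
((((not (not b ∧ b) ∧ c) → a) → not c) → (a ∨ (not (c ∧ (a → (c → c))) ∧ a))): 0 ≤ 0.8, so result = 1
(c → c): 0.9 ≤ 0.9, so result = 1
(a → (c → c)): 0.8 ≤ 1, so result = 1
(c ∧ (a → (c → c))) = min(0.9, 1) = 0.9
not (c ∧ (a → (c → c))): Gödel ¬ of 0.9 = 0 (operand ≠ 0)
(not (c ∧ (a → (c → c))) ∧ a) = min(0, 0.8) = 0
(a ∨ (not (c ∧ (a → (c → c))) ∧ a)) = max(0.8, 0) = 0.8
not b: Gödel ¬ of 0.7 = 0 (operand ≠ 0)
(not b ∧ b) = min(0, 0.7) = 0
not (not b ∧ b): Gödel ¬ of 0 = 1 (operand is 0)
(not (not b ∧ b) ∧ c) = min(1, 0.9) = 0.9
((not (not b ∧ b) ∧ c) → a): 0.9 > 0.8, so result = 0.8
not c: Gödel ¬ of 0.9 = 0 (operand ≠ 0)
(((not (not b ∧ b) ∧ c) → a) → not c): 0.8 > 0, so result = 0
((a ∨ (not (c ∧ (a → (c → c))) ∧ a)) → (((not (not b ∧ b) ∧ c) → a) → not c)): 0.8 > 0, so result = 0
(((((not (not b ∧ b) ∧ c) → a) → not c) → (a ∨ (not (c ∧ (a → (c → c))) ∧ a))) ∨ ((a ∨ (not (c ∧ (a → (c → c))) ∧ a)) → (((not (not b ∧ b) ∧ c) → a) → not c))) = max(1, 0) = 1

1.00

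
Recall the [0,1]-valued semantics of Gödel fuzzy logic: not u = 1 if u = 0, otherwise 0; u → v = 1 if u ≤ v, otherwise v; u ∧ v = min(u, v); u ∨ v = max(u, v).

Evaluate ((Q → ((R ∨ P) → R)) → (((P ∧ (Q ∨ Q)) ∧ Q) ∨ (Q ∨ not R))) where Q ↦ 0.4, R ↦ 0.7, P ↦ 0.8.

0.40

(R ∨ P) = max(0.7, 0.8) = 0.8
((R ∨ P) → R): 0.8 > 0.7, so result = 0.7
(Q → ((R ∨ P) → R)): 0.4 ≤ 0.7, so result = 1
(Q ∨ Q) = max(0.4, 0.4) = 0.4
(P ∧ (Q ∨ Q)) = min(0.8, 0.4) = 0.4
((P ∧ (Q ∨ Q)) ∧ Q) = min(0.4, 0.4) = 0.4
not R: Gödel ¬ of 0.7 = 0 (operand ≠ 0)
(Q ∨ not R) = max(0.4, 0) = 0.4
(((P ∧ (Q ∨ Q)) ∧ Q) ∨ (Q ∨ not R)) = max(0.4, 0.4) = 0.4
((Q → ((R ∨ P) → R)) → (((P ∧ (Q ∨ Q)) ∧ Q) ∨ (Q ∨ not R))): 1 > 0.4, so result = 0.4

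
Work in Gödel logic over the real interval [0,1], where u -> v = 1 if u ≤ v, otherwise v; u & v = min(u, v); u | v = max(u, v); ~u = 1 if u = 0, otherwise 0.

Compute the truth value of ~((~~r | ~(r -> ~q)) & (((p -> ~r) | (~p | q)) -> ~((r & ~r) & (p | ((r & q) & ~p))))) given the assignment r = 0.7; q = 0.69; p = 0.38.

0.00

~r: Gödel ¬ of 0.7 = 0 (operand ≠ 0)
~~r: Gödel ¬ of 0 = 1 (operand is 0)
~q: Gödel ¬ of 0.69 = 0 (operand ≠ 0)
(r -> ~q): 0.7 > 0, so result = 0
~(r -> ~q): Gödel ¬ of 0 = 1 (operand is 0)
(~~r | ~(r -> ~q)) = max(1, 1) = 1
~r: Gödel ¬ of 0.7 = 0 (operand ≠ 0)
(p -> ~r): 0.38 > 0, so result = 0
~p: Gödel ¬ of 0.38 = 0 (operand ≠ 0)
(~p | q) = max(0, 0.69) = 0.69
((p -> ~r) | (~p | q)) = max(0, 0.69) = 0.69
~r: Gödel ¬ of 0.7 = 0 (operand ≠ 0)
(r & ~r) = min(0.7, 0) = 0
(r & q) = min(0.7, 0.69) = 0.69
~p: Gödel ¬ of 0.38 = 0 (operand ≠ 0)
((r & q) & ~p) = min(0.69, 0) = 0
(p | ((r & q) & ~p)) = max(0.38, 0) = 0.38
((r & ~r) & (p | ((r & q) & ~p))) = min(0, 0.38) = 0
~((r & ~r) & (p | ((r & q) & ~p))): Gödel ¬ of 0 = 1 (operand is 0)
(((p -> ~r) | (~p | q)) -> ~((r & ~r) & (p | ((r & q) & ~p)))): 0.69 ≤ 1, so result = 1
((~~r | ~(r -> ~q)) & (((p -> ~r) | (~p | q)) -> ~((r & ~r) & (p | ((r & q) & ~p))))) = min(1, 1) = 1
~((~~r | ~(r -> ~q)) & (((p -> ~r) | (~p | q)) -> ~((r & ~r) & (p | ((r & q) & ~p))))): Gödel ¬ of 1 = 0 (operand ≠ 0)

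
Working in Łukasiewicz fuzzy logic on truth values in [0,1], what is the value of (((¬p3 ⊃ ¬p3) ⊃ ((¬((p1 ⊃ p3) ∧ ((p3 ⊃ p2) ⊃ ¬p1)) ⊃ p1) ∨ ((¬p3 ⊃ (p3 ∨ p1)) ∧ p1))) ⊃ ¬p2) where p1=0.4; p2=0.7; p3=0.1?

0.30

¬p3: Łukasiewicz ¬ gives 1 − 0.1 = 0.9
¬p3: Łukasiewicz ¬ gives 1 − 0.1 = 0.9
(¬p3 ⊃ ¬p3): min(1, 1 − 0.9 + 0.9) = 1
(p1 ⊃ p3): min(1, 1 − 0.4 + 0.1) = 0.7
(p3 ⊃ p2): min(1, 1 − 0.1 + 0.7) = 1
¬p1: Łukasiewicz ¬ gives 1 − 0.4 = 0.6
((p3 ⊃ p2) ⊃ ¬p1): min(1, 1 − 1 + 0.6) = 0.6
((p1 ⊃ p3) ∧ ((p3 ⊃ p2) ⊃ ¬p1)) = min(0.7, 0.6) = 0.6
¬((p1 ⊃ p3) ∧ ((p3 ⊃ p2) ⊃ ¬p1)): Łukasiewicz ¬ gives 1 − 0.6 = 0.4
(¬((p1 ⊃ p3) ∧ ((p3 ⊃ p2) ⊃ ¬p1)) ⊃ p1): min(1, 1 − 0.4 + 0.4) = 1
¬p3: Łukasiewicz ¬ gives 1 − 0.1 = 0.9
(p3 ∨ p1) = max(0.1, 0.4) = 0.4
(¬p3 ⊃ (p3 ∨ p1)): min(1, 1 − 0.9 + 0.4) = 0.5
((¬p3 ⊃ (p3 ∨ p1)) ∧ p1) = min(0.5, 0.4) = 0.4
((¬((p1 ⊃ p3) ∧ ((p3 ⊃ p2) ⊃ ¬p1)) ⊃ p1) ∨ ((¬p3 ⊃ (p3 ∨ p1)) ∧ p1)) = max(1, 0.4) = 1
((¬p3 ⊃ ¬p3) ⊃ ((¬((p1 ⊃ p3) ∧ ((p3 ⊃ p2) ⊃ ¬p1)) ⊃ p1) ∨ ((¬p3 ⊃ (p3 ∨ p1)) ∧ p1))): min(1, 1 − 1 + 1) = 1
¬p2: Łukasiewicz ¬ gives 1 − 0.7 = 0.3
(((¬p3 ⊃ ¬p3) ⊃ ((¬((p1 ⊃ p3) ∧ ((p3 ⊃ p2) ⊃ ¬p1)) ⊃ p1) ∨ ((¬p3 ⊃ (p3 ∨ p1)) ∧ p1))) ⊃ ¬p2): min(1, 1 − 1 + 0.3) = 0.3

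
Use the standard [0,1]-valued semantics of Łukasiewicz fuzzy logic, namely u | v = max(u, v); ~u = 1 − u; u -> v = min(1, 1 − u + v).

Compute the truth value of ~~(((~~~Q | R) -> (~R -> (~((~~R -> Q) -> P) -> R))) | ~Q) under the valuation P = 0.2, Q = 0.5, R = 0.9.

1.00

~Q: Łukasiewicz ¬ gives 1 − 0.5 = 0.5
~~Q: Łukasiewicz ¬ gives 1 − 0.5 = 0.5
~~~Q: Łukasiewicz ¬ gives 1 − 0.5 = 0.5
(~~~Q | R) = max(0.5, 0.9) = 0.9
~R: Łukasiewicz ¬ gives 1 − 0.9 = 0.1
~R: Łukasiewicz ¬ gives 1 − 0.9 = 0.1
~~R: Łukasiewicz ¬ gives 1 − 0.1 = 0.9
(~~R -> Q): min(1, 1 − 0.9 + 0.5) = 0.6
((~~R -> Q) -> P): min(1, 1 − 0.6 + 0.2) = 0.6
~((~~R -> Q) -> P): Łukasiewicz ¬ gives 1 − 0.6 = 0.4
(~((~~R -> Q) -> P) -> R): min(1, 1 − 0.4 + 0.9) = 1
(~R -> (~((~~R -> Q) -> P) -> R)): min(1, 1 − 0.1 + 1) = 1
((~~~Q | R) -> (~R -> (~((~~R -> Q) -> P) -> R))): min(1, 1 − 0.9 + 1) = 1
~Q: Łukasiewicz ¬ gives 1 − 0.5 = 0.5
(((~~~Q | R) -> (~R -> (~((~~R -> Q) -> P) -> R))) | ~Q) = max(1, 0.5) = 1
~(((~~~Q | R) -> (~R -> (~((~~R -> Q) -> P) -> R))) | ~Q): Łukasiewicz ¬ gives 1 − 1 = 0
~~(((~~~Q | R) -> (~R -> (~((~~R -> Q) -> P) -> R))) | ~Q): Łukasiewicz ¬ gives 1 − 0 = 1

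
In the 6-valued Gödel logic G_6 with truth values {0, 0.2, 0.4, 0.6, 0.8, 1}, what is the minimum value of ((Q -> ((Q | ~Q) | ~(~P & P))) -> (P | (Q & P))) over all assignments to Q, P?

The minimum is attained at Q = 0, P = 0:
  ~Q: Gödel ¬ of 0 = 1 (operand is 0)
  (Q | ~Q) = max(0, 1) = 1
  ~P: Gödel ¬ of 0 = 1 (operand is 0)
  (~P & P) = min(1, 0) = 0
  ~(~P & P): Gödel ¬ of 0 = 1 (operand is 0)
  ((Q | ~Q) | ~(~P & P)) = max(1, 1) = 1
  (Q -> ((Q | ~Q) | ~(~P & P))): 0 ≤ 1, so result = 1
  (Q & P) = min(0, 0) = 0
  (P | (Q & P)) = max(0, 0) = 0
  ((Q -> ((Q | ~Q) | ~(~P & P))) -> (P | (Q & P))): 1 > 0, so result = 0
Checking all 36 assignments confirms none give a value below 0.00.

0.00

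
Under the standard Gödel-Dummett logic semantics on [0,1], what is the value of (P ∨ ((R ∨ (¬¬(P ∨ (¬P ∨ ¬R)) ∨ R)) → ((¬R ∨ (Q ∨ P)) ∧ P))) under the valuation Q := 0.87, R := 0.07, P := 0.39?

0.39

¬P: Gödel ¬ of 0.39 = 0 (operand ≠ 0)
¬R: Gödel ¬ of 0.07 = 0 (operand ≠ 0)
(¬P ∨ ¬R) = max(0, 0) = 0
(P ∨ (¬P ∨ ¬R)) = max(0.39, 0) = 0.39
¬(P ∨ (¬P ∨ ¬R)): Gödel ¬ of 0.39 = 0 (operand ≠ 0)
¬¬(P ∨ (¬P ∨ ¬R)): Gödel ¬ of 0 = 1 (operand is 0)
(¬¬(P ∨ (¬P ∨ ¬R)) ∨ R) = max(1, 0.07) = 1
(R ∨ (¬¬(P ∨ (¬P ∨ ¬R)) ∨ R)) = max(0.07, 1) = 1
¬R: Gödel ¬ of 0.07 = 0 (operand ≠ 0)
(Q ∨ P) = max(0.87, 0.39) = 0.87
(¬R ∨ (Q ∨ P)) = max(0, 0.87) = 0.87
((¬R ∨ (Q ∨ P)) ∧ P) = min(0.87, 0.39) = 0.39
((R ∨ (¬¬(P ∨ (¬P ∨ ¬R)) ∨ R)) → ((¬R ∨ (Q ∨ P)) ∧ P)): 1 > 0.39, so result = 0.39
(P ∨ ((R ∨ (¬¬(P ∨ (¬P ∨ ¬R)) ∨ R)) → ((¬R ∨ (Q ∨ P)) ∧ P))) = max(0.39, 0.39) = 0.39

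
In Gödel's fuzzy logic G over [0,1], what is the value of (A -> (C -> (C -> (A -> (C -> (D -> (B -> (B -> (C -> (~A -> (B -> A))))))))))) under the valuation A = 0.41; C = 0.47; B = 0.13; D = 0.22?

1.00

~A: Gödel ¬ of 0.41 = 0 (operand ≠ 0)
(B -> A): 0.13 ≤ 0.41, so result = 1
(~A -> (B -> A)): 0 ≤ 1, so result = 1
(C -> (~A -> (B -> A))): 0.47 ≤ 1, so result = 1
(B -> (C -> (~A -> (B -> A)))): 0.13 ≤ 1, so result = 1
(B -> (B -> (C -> (~A -> (B -> A))))): 0.13 ≤ 1, so result = 1
(D -> (B -> (B -> (C -> (~A -> (B -> A)))))): 0.22 ≤ 1, so result = 1
(C -> (D -> (B -> (B -> (C -> (~A -> (B -> A))))))): 0.47 ≤ 1, so result = 1
(A -> (C -> (D -> (B -> (B -> (C -> (~A -> (B -> A)))))))): 0.41 ≤ 1, so result = 1
(C -> (A -> (C -> (D -> (B -> (B -> (C -> (~A -> (B -> A))))))))): 0.47 ≤ 1, so result = 1
(C -> (C -> (A -> (C -> (D -> (B -> (B -> (C -> (~A -> (B -> A)))))))))): 0.47 ≤ 1, so result = 1
(A -> (C -> (C -> (A -> (C -> (D -> (B -> (B -> (C -> (~A -> (B -> A))))))))))): 0.41 ≤ 1, so result = 1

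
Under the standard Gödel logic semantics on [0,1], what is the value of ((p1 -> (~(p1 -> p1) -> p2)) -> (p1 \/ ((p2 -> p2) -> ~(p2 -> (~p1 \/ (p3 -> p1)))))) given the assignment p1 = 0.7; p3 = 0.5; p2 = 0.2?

0.70

(p1 -> p1): 0.7 ≤ 0.7, so result = 1
~(p1 -> p1): Gödel ¬ of 1 = 0 (operand ≠ 0)
(~(p1 -> p1) -> p2): 0 ≤ 0.2, so result = 1
(p1 -> (~(p1 -> p1) -> p2)): 0.7 ≤ 1, so result = 1
(p2 -> p2): 0.2 ≤ 0.2, so result = 1
~p1: Gödel ¬ of 0.7 = 0 (operand ≠ 0)
(p3 -> p1): 0.5 ≤ 0.7, so result = 1
(~p1 \/ (p3 -> p1)) = max(0, 1) = 1
(p2 -> (~p1 \/ (p3 -> p1))): 0.2 ≤ 1, so result = 1
~(p2 -> (~p1 \/ (p3 -> p1))): Gödel ¬ of 1 = 0 (operand ≠ 0)
((p2 -> p2) -> ~(p2 -> (~p1 \/ (p3 -> p1)))): 1 > 0, so result = 0
(p1 \/ ((p2 -> p2) -> ~(p2 -> (~p1 \/ (p3 -> p1))))) = max(0.7, 0) = 0.7
((p1 -> (~(p1 -> p1) -> p2)) -> (p1 \/ ((p2 -> p2) -> ~(p2 -> (~p1 \/ (p3 -> p1)))))): 1 > 0.7, so result = 0.7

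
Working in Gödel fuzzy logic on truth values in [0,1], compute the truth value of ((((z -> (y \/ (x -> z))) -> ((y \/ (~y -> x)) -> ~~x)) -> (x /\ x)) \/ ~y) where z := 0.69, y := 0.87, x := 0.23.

0.23

(x -> z): 0.23 ≤ 0.69, so result = 1
(y \/ (x -> z)) = max(0.87, 1) = 1
(z -> (y \/ (x -> z))): 0.69 ≤ 1, so result = 1
~y: Gödel ¬ of 0.87 = 0 (operand ≠ 0)
(~y -> x): 0 ≤ 0.23, so result = 1
(y \/ (~y -> x)) = max(0.87, 1) = 1
~x: Gödel ¬ of 0.23 = 0 (operand ≠ 0)
~~x: Gödel ¬ of 0 = 1 (operand is 0)
((y \/ (~y -> x)) -> ~~x): 1 ≤ 1, so result = 1
((z -> (y \/ (x -> z))) -> ((y \/ (~y -> x)) -> ~~x)): 1 ≤ 1, so result = 1
(x /\ x) = min(0.23, 0.23) = 0.23
(((z -> (y \/ (x -> z))) -> ((y \/ (~y -> x)) -> ~~x)) -> (x /\ x)): 1 > 0.23, so result = 0.23
~y: Gödel ¬ of 0.87 = 0 (operand ≠ 0)
((((z -> (y \/ (x -> z))) -> ((y \/ (~y -> x)) -> ~~x)) -> (x /\ x)) \/ ~y) = max(0.23, 0) = 0.23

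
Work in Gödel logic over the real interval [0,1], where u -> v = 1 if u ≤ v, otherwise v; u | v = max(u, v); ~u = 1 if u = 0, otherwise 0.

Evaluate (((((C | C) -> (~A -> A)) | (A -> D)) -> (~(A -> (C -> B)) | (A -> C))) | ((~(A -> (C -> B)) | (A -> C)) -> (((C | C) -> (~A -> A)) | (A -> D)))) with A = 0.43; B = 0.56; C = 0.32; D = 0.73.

1.00

(C | C) = max(0.32, 0.32) = 0.32
~A: Gödel ¬ of 0.43 = 0 (operand ≠ 0)
(~A -> A): 0 ≤ 0.43, so result = 1
((C | C) -> (~A -> A)): 0.32 ≤ 1, so result = 1
(A -> D): 0.43 ≤ 0.73, so result = 1
(((C | C) -> (~A -> A)) | (A -> D)) = max(1, 1) = 1
(C -> B): 0.32 ≤ 0.56, so result = 1
(A -> (C -> B)): 0.43 ≤ 1, so result = 1
~(A -> (C -> B)): Gödel ¬ of 1 = 0 (operand ≠ 0)
(A -> C): 0.43 > 0.32, so result = 0.32
(~(A -> (C -> B)) | (A -> C)) = max(0, 0.32) = 0.32
((((C | C) -> (~A -> A)) | (A -> D)) -> (~(A -> (C -> B)) | (A -> C))): 1 > 0.32, so result = 0.32
(C -> B): 0.32 ≤ 0.56, so result = 1
(A -> (C -> B)): 0.43 ≤ 1, so result = 1
~(A -> (C -> B)): Gödel ¬ of 1 = 0 (operand ≠ 0)
(A -> C): 0.43 > 0.32, so result = 0.32
(~(A -> (C -> B)) | (A -> C)) = max(0, 0.32) = 0.32
(C | C) = max(0.32, 0.32) = 0.32
~A: Gödel ¬ of 0.43 = 0 (operand ≠ 0)
(~A -> A): 0 ≤ 0.43, so result = 1
((C | C) -> (~A -> A)): 0.32 ≤ 1, so result = 1
(A -> D): 0.43 ≤ 0.73, so result = 1
(((C | C) -> (~A -> A)) | (A -> D)) = max(1, 1) = 1
((~(A -> (C -> B)) | (A -> C)) -> (((C | C) -> (~A -> A)) | (A -> D))): 0.32 ≤ 1, so result = 1
(((((C | C) -> (~A -> A)) | (A -> D)) -> (~(A -> (C -> B)) | (A -> C))) | ((~(A -> (C -> B)) | (A -> C)) -> (((C | C) -> (~A -> A)) | (A -> D)))) = max(0.32, 1) = 1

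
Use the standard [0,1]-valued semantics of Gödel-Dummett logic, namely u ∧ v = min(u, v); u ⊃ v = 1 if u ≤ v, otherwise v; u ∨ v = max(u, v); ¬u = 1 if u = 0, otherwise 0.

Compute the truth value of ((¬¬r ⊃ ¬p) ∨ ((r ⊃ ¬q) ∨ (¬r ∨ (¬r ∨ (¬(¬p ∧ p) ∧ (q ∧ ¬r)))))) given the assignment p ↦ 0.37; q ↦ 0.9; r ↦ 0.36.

¬r: Gödel ¬ of 0.36 = 0 (operand ≠ 0)
¬¬r: Gödel ¬ of 0 = 1 (operand is 0)
¬p: Gödel ¬ of 0.37 = 0 (operand ≠ 0)
(¬¬r ⊃ ¬p): 1 > 0, so result = 0
¬q: Gödel ¬ of 0.9 = 0 (operand ≠ 0)
(r ⊃ ¬q): 0.36 > 0, so result = 0
¬r: Gödel ¬ of 0.36 = 0 (operand ≠ 0)
¬r: Gödel ¬ of 0.36 = 0 (operand ≠ 0)
¬p: Gödel ¬ of 0.37 = 0 (operand ≠ 0)
(¬p ∧ p) = min(0, 0.37) = 0
¬(¬p ∧ p): Gödel ¬ of 0 = 1 (operand is 0)
¬r: Gödel ¬ of 0.36 = 0 (operand ≠ 0)
(q ∧ ¬r) = min(0.9, 0) = 0
(¬(¬p ∧ p) ∧ (q ∧ ¬r)) = min(1, 0) = 0
(¬r ∨ (¬(¬p ∧ p) ∧ (q ∧ ¬r))) = max(0, 0) = 0
(¬r ∨ (¬r ∨ (¬(¬p ∧ p) ∧ (q ∧ ¬r)))) = max(0, 0) = 0
((r ⊃ ¬q) ∨ (¬r ∨ (¬r ∨ (¬(¬p ∧ p) ∧ (q ∧ ¬r))))) = max(0, 0) = 0
((¬¬r ⊃ ¬p) ∨ ((r ⊃ ¬q) ∨ (¬r ∨ (¬r ∨ (¬(¬p ∧ p) ∧ (q ∧ ¬r)))))) = max(0, 0) = 0

0.00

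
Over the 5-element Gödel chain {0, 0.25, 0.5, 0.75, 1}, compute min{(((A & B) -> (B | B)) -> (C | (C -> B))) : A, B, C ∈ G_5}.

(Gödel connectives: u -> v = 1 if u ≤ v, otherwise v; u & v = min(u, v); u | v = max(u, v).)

0.25

The minimum is attained at A = 0, B = 0, C = 0.25:
  (A & B) = min(0, 0) = 0
  (B | B) = max(0, 0) = 0
  ((A & B) -> (B | B)): 0 ≤ 0, so result = 1
  (C -> B): 0.25 > 0, so result = 0
  (C | (C -> B)) = max(0.25, 0) = 0.25
  (((A & B) -> (B | B)) -> (C | (C -> B))): 1 > 0.25, so result = 0.25
Checking all 125 assignments confirms none give a value below 0.25.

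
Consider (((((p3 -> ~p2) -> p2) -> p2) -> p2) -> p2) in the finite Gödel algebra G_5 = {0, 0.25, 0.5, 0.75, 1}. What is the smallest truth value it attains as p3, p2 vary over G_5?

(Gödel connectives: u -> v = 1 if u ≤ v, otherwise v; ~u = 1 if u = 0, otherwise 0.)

The minimum is attained at p3 = 0.25, p2 = 0.25:
  ~p2: Gödel ¬ of 0.25 = 0 (operand ≠ 0)
  (p3 -> ~p2): 0.25 > 0, so result = 0
  ((p3 -> ~p2) -> p2): 0 ≤ 0.25, so result = 1
  (((p3 -> ~p2) -> p2) -> p2): 1 > 0.25, so result = 0.25
  ((((p3 -> ~p2) -> p2) -> p2) -> p2): 0.25 ≤ 0.25, so result = 1
  (((((p3 -> ~p2) -> p2) -> p2) -> p2) -> p2): 1 > 0.25, so result = 0.25
Checking all 25 assignments confirms none give a value below 0.25.

0.25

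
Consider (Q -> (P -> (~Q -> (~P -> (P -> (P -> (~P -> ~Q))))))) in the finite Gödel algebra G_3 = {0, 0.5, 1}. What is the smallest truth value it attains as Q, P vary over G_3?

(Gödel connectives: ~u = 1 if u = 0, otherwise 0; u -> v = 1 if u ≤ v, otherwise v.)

1.00

Every assignment gives 1. For instance at Q = 0, P = 0:
  ~Q: Gödel ¬ of 0 = 1 (operand is 0)
  ~P: Gödel ¬ of 0 = 1 (operand is 0)
  ~P: Gödel ¬ of 0 = 1 (operand is 0)
  ~Q: Gödel ¬ of 0 = 1 (operand is 0)
  (~P -> ~Q): 1 ≤ 1, so result = 1
  (P -> (~P -> ~Q)): 0 ≤ 1, so result = 1
  (P -> (P -> (~P -> ~Q))): 0 ≤ 1, so result = 1
  (~P -> (P -> (P -> (~P -> ~Q)))): 1 ≤ 1, so result = 1
  (~Q -> (~P -> (P -> (P -> (~P -> ~Q))))): 1 ≤ 1, so result = 1
  (P -> (~Q -> (~P -> (P -> (P -> (~P -> ~Q)))))): 0 ≤ 1, so result = 1
  (Q -> (P -> (~Q -> (~P -> (P -> (P -> (~P -> ~Q))))))): 0 ≤ 1, so result = 1
All 9 assignments give value 1 — the formula is a G_3-tautology.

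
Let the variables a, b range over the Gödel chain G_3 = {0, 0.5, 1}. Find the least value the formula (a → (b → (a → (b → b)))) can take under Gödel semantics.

Every assignment gives 1. For instance at a = 0, b = 0:
  (b → b): 0 ≤ 0, so result = 1
  (a → (b → b)): 0 ≤ 1, so result = 1
  (b → (a → (b → b))): 0 ≤ 1, so result = 1
  (a → (b → (a → (b → b)))): 0 ≤ 1, so result = 1
All 9 assignments give value 1 — the formula is a G_3-tautology.

1.00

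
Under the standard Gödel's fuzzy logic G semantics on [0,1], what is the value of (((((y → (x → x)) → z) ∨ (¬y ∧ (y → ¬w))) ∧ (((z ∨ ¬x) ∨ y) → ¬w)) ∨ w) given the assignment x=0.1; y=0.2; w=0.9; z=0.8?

(x → x): 0.1 ≤ 0.1, so result = 1
(y → (x → x)): 0.2 ≤ 1, so result = 1
((y → (x → x)) → z): 1 > 0.8, so result = 0.8
¬y: Gödel ¬ of 0.2 = 0 (operand ≠ 0)
¬w: Gödel ¬ of 0.9 = 0 (operand ≠ 0)
(y → ¬w): 0.2 > 0, so result = 0
(¬y ∧ (y → ¬w)) = min(0, 0) = 0
(((y → (x → x)) → z) ∨ (¬y ∧ (y → ¬w))) = max(0.8, 0) = 0.8
¬x: Gödel ¬ of 0.1 = 0 (operand ≠ 0)
(z ∨ ¬x) = max(0.8, 0) = 0.8
((z ∨ ¬x) ∨ y) = max(0.8, 0.2) = 0.8
¬w: Gödel ¬ of 0.9 = 0 (operand ≠ 0)
(((z ∨ ¬x) ∨ y) → ¬w): 0.8 > 0, so result = 0
((((y → (x → x)) → z) ∨ (¬y ∧ (y → ¬w))) ∧ (((z ∨ ¬x) ∨ y) → ¬w)) = min(0.8, 0) = 0
(((((y → (x → x)) → z) ∨ (¬y ∧ (y → ¬w))) ∧ (((z ∨ ¬x) ∨ y) → ¬w)) ∨ w) = max(0, 0.9) = 0.9

0.90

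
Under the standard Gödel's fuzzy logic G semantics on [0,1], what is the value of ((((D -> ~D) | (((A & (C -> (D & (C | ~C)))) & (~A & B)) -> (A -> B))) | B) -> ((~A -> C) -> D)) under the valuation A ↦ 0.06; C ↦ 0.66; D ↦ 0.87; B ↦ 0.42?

~D: Gödel ¬ of 0.87 = 0 (operand ≠ 0)
(D -> ~D): 0.87 > 0, so result = 0
~C: Gödel ¬ of 0.66 = 0 (operand ≠ 0)
(C | ~C) = max(0.66, 0) = 0.66
(D & (C | ~C)) = min(0.87, 0.66) = 0.66
(C -> (D & (C | ~C))): 0.66 ≤ 0.66, so result = 1
(A & (C -> (D & (C | ~C)))) = min(0.06, 1) = 0.06
~A: Gödel ¬ of 0.06 = 0 (operand ≠ 0)
(~A & B) = min(0, 0.42) = 0
((A & (C -> (D & (C | ~C)))) & (~A & B)) = min(0.06, 0) = 0
(A -> B): 0.06 ≤ 0.42, so result = 1
(((A & (C -> (D & (C | ~C)))) & (~A & B)) -> (A -> B)): 0 ≤ 1, so result = 1
((D -> ~D) | (((A & (C -> (D & (C | ~C)))) & (~A & B)) -> (A -> B))) = max(0, 1) = 1
(((D -> ~D) | (((A & (C -> (D & (C | ~C)))) & (~A & B)) -> (A -> B))) | B) = max(1, 0.42) = 1
~A: Gödel ¬ of 0.06 = 0 (operand ≠ 0)
(~A -> C): 0 ≤ 0.66, so result = 1
((~A -> C) -> D): 1 > 0.87, so result = 0.87
((((D -> ~D) | (((A & (C -> (D & (C | ~C)))) & (~A & B)) -> (A -> B))) | B) -> ((~A -> C) -> D)): 1 > 0.87, so result = 0.87

0.87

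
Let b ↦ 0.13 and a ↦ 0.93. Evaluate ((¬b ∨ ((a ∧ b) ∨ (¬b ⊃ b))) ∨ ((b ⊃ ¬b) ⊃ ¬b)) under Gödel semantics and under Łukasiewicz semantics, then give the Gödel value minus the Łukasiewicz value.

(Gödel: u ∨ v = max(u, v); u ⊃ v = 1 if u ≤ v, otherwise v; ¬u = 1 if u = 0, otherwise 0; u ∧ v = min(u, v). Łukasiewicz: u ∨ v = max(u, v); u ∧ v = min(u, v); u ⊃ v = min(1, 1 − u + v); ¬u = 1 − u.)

Gödel evaluation:
  ¬b: Gödel ¬ of 0.13 = 0 (operand ≠ 0)
  (a ∧ b) = min(0.93, 0.13) = 0.13
  ¬b: Gödel ¬ of 0.13 = 0 (operand ≠ 0)
  (¬b ⊃ b): 0 ≤ 0.13, so result = 1
  ((a ∧ b) ∨ (¬b ⊃ b)) = max(0.13, 1) = 1
  (¬b ∨ ((a ∧ b) ∨ (¬b ⊃ b))) = max(0, 1) = 1
  ¬b: Gödel ¬ of 0.13 = 0 (operand ≠ 0)
  (b ⊃ ¬b): 0.13 > 0, so result = 0
  ¬b: Gödel ¬ of 0.13 = 0 (operand ≠ 0)
  ((b ⊃ ¬b) ⊃ ¬b): 0 ≤ 0, so result = 1
  ((¬b ∨ ((a ∧ b) ∨ (¬b ⊃ b))) ∨ ((b ⊃ ¬b) ⊃ ¬b)) = max(1, 1) = 1
  Gödel value = 1
Łukasiewicz evaluation:
  ¬b: Łukasiewicz ¬ gives 1 − 0.13 = 0.87
  (a ∧ b) = min(0.93, 0.13) = 0.13
  ¬b: Łukasiewicz ¬ gives 1 − 0.13 = 0.87
  (¬b ⊃ b): min(1, 1 − 0.87 + 0.13) = 0.26
  ((a ∧ b) ∨ (¬b ⊃ b)) = max(0.13, 0.26) = 0.26
  (¬b ∨ ((a ∧ b) ∨ (¬b ⊃ b))) = max(0.87, 0.26) = 0.87
  ¬b: Łukasiewicz ¬ gives 1 − 0.13 = 0.87
  (b ⊃ ¬b): min(1, 1 − 0.13 + 0.87) = 1
  ¬b: Łukasiewicz ¬ gives 1 − 0.13 = 0.87
  ((b ⊃ ¬b) ⊃ ¬b): min(1, 1 − 1 + 0.87) = 0.87
  ((¬b ∨ ((a ∧ b) ∨ (¬b ⊃ b))) ∨ ((b ⊃ ¬b) ⊃ ¬b)) = max(0.87, 0.87) = 0.87
  Łukasiewicz value = 0.87
Difference: 1 − 0.87 = 0.13

0.13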